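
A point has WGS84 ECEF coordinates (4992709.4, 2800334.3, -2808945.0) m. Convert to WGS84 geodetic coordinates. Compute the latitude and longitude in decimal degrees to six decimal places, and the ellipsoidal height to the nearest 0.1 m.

lat -26.289400°, lon 29.287400°, h 2485.7 m

λ = atan2(Y, X) = 29.28739995°; p = √(X²+Y²) = 5724423.1 m.
Bowring's method on WGS84 (a = 6378137 m, b = 6356752.314 m) gives φ = -26.28939981°, h = 2485.720 m.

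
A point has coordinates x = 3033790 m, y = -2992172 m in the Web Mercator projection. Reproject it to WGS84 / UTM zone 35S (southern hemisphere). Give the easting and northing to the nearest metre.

Web Mercator inverse (R = 6378137 m) → φ = -25.94420392°, λ = 27.25299926°.
UTM 35S forward: E = 525331.576 m, N = 7130470.732 m.

E 525332 m, N 7130471 m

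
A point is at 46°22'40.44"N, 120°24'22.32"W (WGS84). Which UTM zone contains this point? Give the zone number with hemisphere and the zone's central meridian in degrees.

UTM zone = ⌊(λ + 180)/6⌋ + 1; -120.4062° ∈ [-126°, -120°) → zone 10.
Hemisphere: N (φ ≥ 0).
Central meridian λ₀ = 6×10 − 183 = -123°.

Zone 10N, central meridian -123°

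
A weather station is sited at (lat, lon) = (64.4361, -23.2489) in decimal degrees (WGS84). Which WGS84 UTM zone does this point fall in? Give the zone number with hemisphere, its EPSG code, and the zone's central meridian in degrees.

UTM zone = ⌊(λ + 180)/6⌋ + 1; -23.2489° ∈ [-24°, -18°) → zone 27.
Hemisphere: N (φ ≥ 0).
Central meridian λ₀ = 6×27 − 183 = -21°.
EPSG code: 32627.

Zone 27N (EPSG:32627), central meridian -21°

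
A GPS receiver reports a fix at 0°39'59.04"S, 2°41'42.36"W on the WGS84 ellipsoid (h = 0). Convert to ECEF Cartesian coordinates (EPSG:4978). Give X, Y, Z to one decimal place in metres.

X 6370654.1 m, Y -299886.4 m, Z -73685.1 m

WGS84: a = 6378137 m, e² = 0.006694380; N(φ) = a/√(1−e²sin²φ) = 6378139.888 m.
X = (N+h)·cosφ·cosλ = 6370654.100 m; Y = (N+h)·cosφ·sinλ = -299886.386 m; Z = (N(1−e²)+h)·sinφ = -73685.069 m.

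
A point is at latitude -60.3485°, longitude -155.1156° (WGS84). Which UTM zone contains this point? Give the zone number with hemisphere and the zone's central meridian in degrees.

UTM zone = ⌊(λ + 180)/6⌋ + 1; -155.1156° ∈ [-156°, -150°) → zone 5.
Hemisphere: S (φ < 0).
Central meridian λ₀ = 6×5 − 183 = -153°.

Zone 5S, central meridian -153°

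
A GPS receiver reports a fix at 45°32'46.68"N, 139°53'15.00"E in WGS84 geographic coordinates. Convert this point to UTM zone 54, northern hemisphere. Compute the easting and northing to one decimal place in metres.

E 413155.3 m, N 5044242.2 m

Zone 54 central meridian λ₀ = 6×54 − 183 = 141°; Δλ = -1.1125°.
Transverse Mercator on WGS84 with k₀ = 0.9996 gives E = 413155.295 m, N = 5044242.193 m.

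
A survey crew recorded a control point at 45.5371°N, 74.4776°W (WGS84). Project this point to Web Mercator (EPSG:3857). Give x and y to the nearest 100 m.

x -8290800 m, y 5706500 m

Web Mercator is spherical with R = a = 6378137 m.
x = R·λ = 6378137 × -1.299879339 = -8290808.508 m.
y = R·ln tan(π/4 + φ/2) = 6378137 × 0.894693381 = 5706476.954 m.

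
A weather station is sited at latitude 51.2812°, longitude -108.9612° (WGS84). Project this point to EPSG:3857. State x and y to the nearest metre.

Web Mercator is spherical with R = a = 6378137 m.
x = R·λ = 6378137 × -1.901731697 = -12129505.300 m.
y = R·ln tan(π/4 + φ/2) = 6378137 × 1.045945908 = 6671186.293 m.

x -12129505 m, y 6671186 m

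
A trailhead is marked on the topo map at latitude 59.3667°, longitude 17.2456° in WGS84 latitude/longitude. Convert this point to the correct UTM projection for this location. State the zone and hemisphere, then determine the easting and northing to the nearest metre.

Longitude 17.2456° lies in the 6° band [12°, 18°), giving zone 33; latitude is north of the equator, so 33N.
Zone 33 central meridian λ₀ = 6×33 − 183 = 15°; Δλ = +2.2456°.
Transverse Mercator on WGS84 with k₀ = 0.9996 gives E = 627624.776 m, N = 6583037.833 m.

Zone 33N: E 627625 m, N 6583038 m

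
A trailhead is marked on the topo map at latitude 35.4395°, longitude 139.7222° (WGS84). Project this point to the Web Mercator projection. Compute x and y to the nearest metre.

Web Mercator is spherical with R = a = 6378137 m.
x = R·λ = 6378137 × 2.438612428 = 15553804.157 m.
y = R·ln tan(π/4 + φ/2) = 6378137 × 0.662226133 = 4223769.003 m.

x 15553804 m, y 4223769 m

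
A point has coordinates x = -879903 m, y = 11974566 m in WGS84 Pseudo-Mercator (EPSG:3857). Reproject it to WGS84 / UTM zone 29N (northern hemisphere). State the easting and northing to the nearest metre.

Web Mercator inverse (R = 6378137 m) → φ = 72.60449913°, λ = -7.90430313°.
UTM 29N forward: E = 536560.786 m, N = 8056695.009 m.

E 536561 m, N 8056695 m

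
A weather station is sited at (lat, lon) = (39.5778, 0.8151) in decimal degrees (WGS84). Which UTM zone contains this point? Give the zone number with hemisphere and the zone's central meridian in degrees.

UTM zone = ⌊(λ + 180)/6⌋ + 1; 0.8151° ∈ [0°, 6°) → zone 31.
Hemisphere: N (φ ≥ 0).
Central meridian λ₀ = 6×31 − 183 = 3°.

Zone 31N, central meridian 3°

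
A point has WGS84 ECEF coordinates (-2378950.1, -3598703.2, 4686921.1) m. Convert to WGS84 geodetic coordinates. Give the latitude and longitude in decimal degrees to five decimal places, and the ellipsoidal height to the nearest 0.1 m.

lat 47.56450°, lon -123.46700°, h 3497.9 m

λ = atan2(Y, X) = -123.46700020°; p = √(X²+Y²) = 4313938.8 m.
Bowring's method on WGS84 (a = 6378137 m, b = 6356752.314 m) gives φ = 47.56449942°, h = 3497.912 m.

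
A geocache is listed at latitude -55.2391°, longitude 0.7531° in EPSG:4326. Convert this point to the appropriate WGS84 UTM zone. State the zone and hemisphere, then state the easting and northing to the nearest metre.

Longitude 0.7531° lies in the 6° band [0°, 6°), giving zone 31; latitude is south of the equator, so 31S.
Zone 31 central meridian λ₀ = 6×31 − 183 = 3°; Δλ = -2.2469°.
Transverse Mercator on WGS84 with k₀ = 0.9996 gives E = 357137.873 m, N = 3876299.441 m.

Zone 31S: E 357138 m, N 3876299 m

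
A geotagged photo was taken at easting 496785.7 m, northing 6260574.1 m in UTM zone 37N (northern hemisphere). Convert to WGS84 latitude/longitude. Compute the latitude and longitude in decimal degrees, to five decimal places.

lat 56.48960°, lon 38.94780°

Zone 37N: λ₀ = 39°, k₀ = 0.9996, false easting 500000 m.
Meridian distance M = (N − FN)/k₀ = 6263079.3 m.
Inverse transverse Mercator on WGS84 gives φ = 56.48959969°, λ = 38.94780037°.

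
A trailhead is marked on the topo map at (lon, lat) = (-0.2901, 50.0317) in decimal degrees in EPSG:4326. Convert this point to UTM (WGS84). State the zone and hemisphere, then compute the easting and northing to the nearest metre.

Zone 30N: E 694070 m, N 5545674 m

Longitude -0.2901° lies in the 6° band [-6°, 0°), giving zone 30; latitude is north of the equator, so 30N.
Zone 30 central meridian λ₀ = 6×30 − 183 = -3°; Δλ = +2.7099°.
Transverse Mercator on WGS84 with k₀ = 0.9996 gives E = 694070.291 m, N = 5545673.813 m.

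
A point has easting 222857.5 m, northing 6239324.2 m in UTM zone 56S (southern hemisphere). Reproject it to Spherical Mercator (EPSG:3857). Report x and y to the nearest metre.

Unproject from UTM 56S (λ₀ = 153°) → φ = -33.95009990°, λ = 150.00119980°.
Web Mercator (R = 6378137 m): x = 16698057.180 m, y = -4022103.629 m.

x 16698057 m, y -4022104 m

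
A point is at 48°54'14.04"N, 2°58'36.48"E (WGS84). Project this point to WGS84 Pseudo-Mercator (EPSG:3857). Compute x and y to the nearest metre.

x 331376 m, y 6258571 m

Web Mercator is spherical with R = a = 6378137 m.
x = R·λ = 6378137 × 0.051954961 = 331375.860 m.
y = R·ln tan(π/4 + φ/2) = 6378137 × 0.981253764 = 6258570.938 m.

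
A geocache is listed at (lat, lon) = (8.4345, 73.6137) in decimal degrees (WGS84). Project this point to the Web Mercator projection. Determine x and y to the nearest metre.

Web Mercator is spherical with R = a = 6378137 m.
x = R·λ = 6378137 × 1.284801440 = 8194639.599 m.
y = R·ln tan(π/4 + φ/2) = 6378137 × 0.147744385 = 942333.929 m.

x 8194640 m, y 942334 m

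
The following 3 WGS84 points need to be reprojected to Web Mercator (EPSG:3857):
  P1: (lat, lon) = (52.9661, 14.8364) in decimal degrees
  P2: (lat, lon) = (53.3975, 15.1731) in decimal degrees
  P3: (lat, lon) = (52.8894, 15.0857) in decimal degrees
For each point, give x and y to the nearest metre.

Web Mercator: x = R·λ, y = R·ln tan(π/4+φ/2), R = 6378137 m.
P1 (52.9661°, 14.8364°) → (1651580.493, 6976729.798) m.
P2 (53.3975°, 15.1731°) → (1689061.766, 7056865.817) m.
P3 (52.8894°, 15.0857°) → (1679332.442, 6962566.060) m.

P1: x 1651580 m, y 6976730 m; P2: x 1689062 m, y 7056866 m; P3: x 1679332 m, y 6962566 m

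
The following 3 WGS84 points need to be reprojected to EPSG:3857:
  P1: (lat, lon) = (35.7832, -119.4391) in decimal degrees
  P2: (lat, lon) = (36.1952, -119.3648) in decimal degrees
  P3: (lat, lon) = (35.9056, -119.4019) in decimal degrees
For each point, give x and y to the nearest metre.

P1: x -13295900 m, y 4270831 m; P2: x -13287629 m, y 4327514 m; P3: x -13291759 m, y 4287640 m

Web Mercator: x = R·λ, y = R·ln tan(π/4+φ/2), R = 6378137 m.
P1 (35.7832°, -119.4391°) → (-13295899.793, 4270830.886) m.
P2 (36.1952°, -119.3648°) → (-13287628.755, 4327513.940) m.
P3 (35.9056°, -119.4019°) → (-13291758.708, 4287639.840) m.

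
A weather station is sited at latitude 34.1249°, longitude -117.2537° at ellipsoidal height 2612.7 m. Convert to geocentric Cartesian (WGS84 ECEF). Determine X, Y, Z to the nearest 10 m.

X -2421390 m, Y -4700670 m, Z 3559390 m

WGS84: a = 6378137 m, e² = 0.006694380; N(φ) = a/√(1−e²sin²φ) = 6384866.534 m.
X = (N+h)·cosφ·cosλ = -2421385.791 m; Y = (N+h)·cosφ·sinλ = -4700665.272 m; Z = (N(1−e²)+h)·sinφ = 3559389.606 m.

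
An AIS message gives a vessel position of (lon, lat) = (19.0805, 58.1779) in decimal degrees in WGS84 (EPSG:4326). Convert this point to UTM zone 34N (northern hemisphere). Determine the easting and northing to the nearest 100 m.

Zone 34 central meridian λ₀ = 6×34 − 183 = 21°; Δλ = -1.9195°.
Transverse Mercator on WGS84 with k₀ = 0.9996 gives E = 387112.506 m, N = 6450123.555 m.

E 387100 m, N 6450100 m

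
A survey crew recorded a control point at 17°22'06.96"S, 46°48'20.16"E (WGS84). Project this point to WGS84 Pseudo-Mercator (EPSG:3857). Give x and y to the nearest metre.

Web Mercator is spherical with R = a = 6378137 m.
x = R·λ = 6378137 × 0.816911828 = 5210375.558 m.
y = R·ln tan(π/4 + φ/2) = 6378137 × -0.307891598 = -1963774.794 m.

x 5210376 m, y -1963775 m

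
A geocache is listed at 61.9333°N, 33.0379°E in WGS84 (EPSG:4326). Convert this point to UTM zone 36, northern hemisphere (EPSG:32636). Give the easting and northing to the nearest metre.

E 501989 m, N 6866750 m

Zone 36 central meridian λ₀ = 6×36 − 183 = 33°; Δλ = +0.0379°.
Transverse Mercator on WGS84 with k₀ = 0.9996 gives E = 501989.437 m, N = 6866750.318 m.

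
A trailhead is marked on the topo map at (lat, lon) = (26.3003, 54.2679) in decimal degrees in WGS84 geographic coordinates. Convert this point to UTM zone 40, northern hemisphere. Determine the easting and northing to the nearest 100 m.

Zone 40 central meridian λ₀ = 6×40 − 183 = 57°; Δλ = -2.7321°.
Transverse Mercator on WGS84 with k₀ = 0.9996 gives E = 227213.492 m, N = 2911823.974 m.

E 227200 m, N 2911800 m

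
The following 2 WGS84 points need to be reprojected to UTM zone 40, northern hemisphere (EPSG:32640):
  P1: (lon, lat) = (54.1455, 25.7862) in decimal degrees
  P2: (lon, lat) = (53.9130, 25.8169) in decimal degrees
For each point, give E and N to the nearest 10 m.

P1: E 213740 m, N 2855110 m; P2: E 190490 m, N 2859040 m

UTM zone 40N: λ₀ = 57°, k₀ = 0.9996.
P1 (25.7862°, 54.1455°) → (213739.068, 2855110.901) m.
P2 (25.8169°, 53.9130°) → (190489.305, 2859040.411) m.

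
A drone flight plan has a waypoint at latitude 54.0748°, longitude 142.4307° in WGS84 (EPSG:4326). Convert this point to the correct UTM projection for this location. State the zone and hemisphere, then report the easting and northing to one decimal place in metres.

Zone 54N: E 593610.5 m, N 5992790.5 m

Longitude 142.4307° lies in the 6° band [138°, 144°), giving zone 54; latitude is north of the equator, so 54N.
Zone 54 central meridian λ₀ = 6×54 − 183 = 141°; Δλ = +1.4307°.
Transverse Mercator on WGS84 with k₀ = 0.9996 gives E = 593610.505 m, N = 5992790.514 m.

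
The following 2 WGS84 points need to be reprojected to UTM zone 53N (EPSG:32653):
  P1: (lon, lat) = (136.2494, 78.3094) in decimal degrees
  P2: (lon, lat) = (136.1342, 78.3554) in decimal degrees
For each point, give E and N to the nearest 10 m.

UTM zone 53N: λ₀ = 135°, k₀ = 0.9996.
P1 (78.3094°, 136.2494°) → (528259.364, 8693200.905) m.
P2 (78.3554°, 136.1342°) → (525554.538, 8698280.651) m.

P1: E 528260 m, N 8693200 m; P2: E 525550 m, N 8698280 m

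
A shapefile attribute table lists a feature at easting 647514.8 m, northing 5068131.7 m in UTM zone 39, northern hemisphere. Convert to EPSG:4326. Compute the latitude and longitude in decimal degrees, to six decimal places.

Zone 39N: λ₀ = 51°, k₀ = 0.9996, false easting 500000 m.
Meridian distance M = (N − FN)/k₀ = 5070159.8 m.
Inverse transverse Mercator on WGS84 gives φ = 45.75100004°, λ = 52.89659974°.

lat 45.751000°, lon 52.896600°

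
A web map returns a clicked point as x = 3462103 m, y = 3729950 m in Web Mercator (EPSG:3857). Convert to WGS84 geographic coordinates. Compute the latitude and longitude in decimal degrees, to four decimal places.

R = 6378137 m. λ = x/R = 31.10060040°.
φ = 2·arctan(exp(y/R)) − 90° = 2·arctan(1.79464) − 90° = 31.74550218°.

lat 31.7455°, lon 31.1006°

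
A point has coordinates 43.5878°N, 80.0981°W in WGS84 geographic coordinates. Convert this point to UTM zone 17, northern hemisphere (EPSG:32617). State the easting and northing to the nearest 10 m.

Zone 17 central meridian λ₀ = 6×17 − 183 = -81°; Δλ = +0.9019°.
Transverse Mercator on WGS84 with k₀ = 0.9996 gives E = 572807.911 m, N = 4826487.460 m.

E 572810 m, N 4826490 m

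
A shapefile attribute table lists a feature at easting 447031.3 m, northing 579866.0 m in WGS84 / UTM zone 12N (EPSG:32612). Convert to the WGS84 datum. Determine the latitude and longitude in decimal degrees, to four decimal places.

Zone 12N: λ₀ = -111°, k₀ = 0.9996, false easting 500000 m.
Meridian distance M = (N − FN)/k₀ = 580098.0 m.
Inverse transverse Mercator on WGS84 gives φ = 5.24589988°, λ = -111.47799966°.

lat 5.2459°, lon -111.4780°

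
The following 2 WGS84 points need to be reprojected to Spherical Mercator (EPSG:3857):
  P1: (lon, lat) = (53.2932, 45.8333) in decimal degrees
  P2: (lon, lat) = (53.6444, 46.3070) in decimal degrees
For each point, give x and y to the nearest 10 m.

P1: x 5932570 m, y 5753680 m; P2: x 5971670 m, y 5829680 m

Web Mercator: x = R·λ, y = R·ln tan(π/4+φ/2), R = 6378137 m.
P1 (45.8333°, 53.2932°) → (5932571.887, 5753675.552) m.
P2 (46.3070°, 53.6444°) → (5971667.292, 5829683.415) m.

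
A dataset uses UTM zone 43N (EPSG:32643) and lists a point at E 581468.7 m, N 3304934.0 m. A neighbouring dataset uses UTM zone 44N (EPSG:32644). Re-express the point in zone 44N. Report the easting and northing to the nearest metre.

UTM 43N → geographic: φ = 29.87229974°, λ = 75.84359968°.
UTM 44N (λ₀ = 81°) forward: E = 1700.513 m, N = 3315822.334 m.

E 1701 m, N 3315822 m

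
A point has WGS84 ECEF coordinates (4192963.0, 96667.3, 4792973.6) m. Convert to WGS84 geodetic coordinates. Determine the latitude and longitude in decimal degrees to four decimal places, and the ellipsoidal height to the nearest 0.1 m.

λ = atan2(Y, X) = 1.32070026°; p = √(X²+Y²) = 4194077.2 m.
Bowring's method on WGS84 (a = 6378137 m, b = 6356752.314 m) gives φ = 49.00309975°, h = 2899.921 m.

lat 49.0031°, lon 1.3207°, h 2899.9 m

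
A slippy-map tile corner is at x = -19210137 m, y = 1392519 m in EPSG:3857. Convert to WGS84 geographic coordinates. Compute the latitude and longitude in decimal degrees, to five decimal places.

R = 6378137 m. λ = x/R = -172.56759677°.
φ = 2·arctan(exp(y/R)) − 90° = 2·arctan(1.24399) − 90° = 12.41100043°.

lat 12.41100°, lon -172.56760°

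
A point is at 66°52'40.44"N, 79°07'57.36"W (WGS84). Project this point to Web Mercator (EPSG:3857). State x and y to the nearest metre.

Web Mercator is spherical with R = a = 6378137 m.
x = R·λ = 6378137 × -1.381124416 = -8809000.737 m.
y = R·ln tan(π/4 + φ/2) = 6378137 × 1.586883345 = 10121359.376 m.

x -8809001 m, y 10121359 m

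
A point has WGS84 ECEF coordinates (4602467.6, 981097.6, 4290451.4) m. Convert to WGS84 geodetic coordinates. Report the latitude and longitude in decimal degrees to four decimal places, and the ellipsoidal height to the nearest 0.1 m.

λ = atan2(Y, X) = 12.03349984°; p = √(X²+Y²) = 4705875.1 m.
Bowring's method on WGS84 (a = 6378137 m, b = 6356752.314 m) gives φ = 42.54780031°, h = -261.232 m.

lat 42.5478°, lon 12.0335°, h -261.2 m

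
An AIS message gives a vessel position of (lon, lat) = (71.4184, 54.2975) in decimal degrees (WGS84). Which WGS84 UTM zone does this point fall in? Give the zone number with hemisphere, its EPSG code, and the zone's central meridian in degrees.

Zone 42N (EPSG:32642), central meridian 69°

UTM zone = ⌊(λ + 180)/6⌋ + 1; 71.4184° ∈ [66°, 72°) → zone 42.
Hemisphere: N (φ ≥ 0).
Central meridian λ₀ = 6×42 − 183 = 69°.
EPSG code: 32642.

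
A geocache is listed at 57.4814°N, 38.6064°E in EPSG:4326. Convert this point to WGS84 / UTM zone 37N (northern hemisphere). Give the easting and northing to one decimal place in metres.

E 476399.3 m, N 6371043.5 m

Zone 37 central meridian λ₀ = 6×37 − 183 = 39°; Δλ = -0.3936°.
Transverse Mercator on WGS84 with k₀ = 0.9996 gives E = 476399.299 m, N = 6371043.546 m.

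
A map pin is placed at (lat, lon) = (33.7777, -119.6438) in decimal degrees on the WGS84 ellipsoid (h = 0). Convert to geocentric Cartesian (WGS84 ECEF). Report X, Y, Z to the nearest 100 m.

X -2624900 m, Y -4612400 m, Z 3526000 m

WGS84: a = 6378137 m, e² = 0.006694380; N(φ) = a/√(1−e²sin²φ) = 6384746.292 m.
X = (N+h)·cosφ·cosλ = -2624879.687 m; Y = (N+h)·cosφ·sinλ = -4612410.425 m; Z = (N(1−e²)+h)·sinφ = 3525977.789 m.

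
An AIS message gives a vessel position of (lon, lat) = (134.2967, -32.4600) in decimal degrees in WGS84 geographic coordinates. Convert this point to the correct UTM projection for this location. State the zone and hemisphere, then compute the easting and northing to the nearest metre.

Zone 53S: E 433903 m, N 6408357 m

Longitude 134.2967° lies in the 6° band [132°, 138°), giving zone 53; latitude is south of the equator, so 53S.
Zone 53 central meridian λ₀ = 6×53 − 183 = 135°; Δλ = -0.7033°.
Transverse Mercator on WGS84 with k₀ = 0.9996 gives E = 433902.645 m, N = 6408357.188 m.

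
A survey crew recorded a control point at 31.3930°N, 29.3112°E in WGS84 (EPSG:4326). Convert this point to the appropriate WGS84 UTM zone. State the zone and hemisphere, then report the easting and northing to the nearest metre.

Longitude 29.3112° lies in the 6° band [24°, 30°), giving zone 35; latitude is north of the equator, so 35N.
Zone 35 central meridian λ₀ = 6×35 − 183 = 27°; Δλ = +2.3112°.
Transverse Mercator on WGS84 with k₀ = 0.9996 gives E = 719758.567 m, N = 3475467.129 m.

Zone 35N: E 719759 m, N 3475467 m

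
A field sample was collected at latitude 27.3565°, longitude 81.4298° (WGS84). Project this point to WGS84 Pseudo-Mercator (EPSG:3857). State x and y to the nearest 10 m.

Web Mercator is spherical with R = a = 6378137 m.
x = R·λ = 6378137 × 1.421218119 = 9064723.871 m.
y = R·ln tan(π/4 + φ/2) = 6378137 × 0.496709737 = 3168082.754 m.

x 9064720 m, y 3168080 m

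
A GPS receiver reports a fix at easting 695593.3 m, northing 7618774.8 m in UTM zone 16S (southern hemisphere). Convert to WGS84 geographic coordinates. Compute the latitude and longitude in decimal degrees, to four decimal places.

lat -21.5231°, lon -85.1116°

Zone 16S: λ₀ = -87°, k₀ = 0.9996, false easting 500000 m, false northing 10000000 m.
Meridian distance M = (N − FN)/k₀ = -2382178.1 m.
Inverse transverse Mercator on WGS84 gives φ = -21.52310025°, λ = -85.11159989°.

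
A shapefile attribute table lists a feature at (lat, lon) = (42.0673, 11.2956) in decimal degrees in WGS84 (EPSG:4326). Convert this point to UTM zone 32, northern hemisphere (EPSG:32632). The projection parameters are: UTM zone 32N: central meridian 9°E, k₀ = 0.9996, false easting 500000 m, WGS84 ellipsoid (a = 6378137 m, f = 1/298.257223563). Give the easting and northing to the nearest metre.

E 689921 m, N 4659798 m

Zone 32 central meridian λ₀ = 6×32 − 183 = 9°; Δλ = +2.2956°.
Transverse Mercator on WGS84 with k₀ = 0.9996 gives E = 689920.960 m, N = 4659798.370 m.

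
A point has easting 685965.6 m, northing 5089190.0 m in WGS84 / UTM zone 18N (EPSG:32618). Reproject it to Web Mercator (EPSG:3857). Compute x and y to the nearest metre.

Unproject from UTM 18N (λ₀ = -75°) → φ = 45.93109967°, λ = -72.60130004°.
Web Mercator (R = 6378137 m): x = -8081939.751 m, y = 5769314.760 m.

x -8081940 m, y 5769315 m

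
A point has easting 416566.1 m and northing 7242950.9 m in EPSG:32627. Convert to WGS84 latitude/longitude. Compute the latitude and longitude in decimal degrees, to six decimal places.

Zone 27N: λ₀ = -21°, k₀ = 0.9996, false easting 500000 m.
Meridian distance M = (N − FN)/k₀ = 7245849.2 m.
Inverse transverse Mercator on WGS84 gives φ = 65.29889994°, λ = -22.78949959°.

lat 65.298900°, lon -22.789500°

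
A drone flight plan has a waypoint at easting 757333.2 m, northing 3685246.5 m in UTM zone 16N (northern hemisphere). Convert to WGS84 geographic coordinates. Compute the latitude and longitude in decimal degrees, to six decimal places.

Zone 16N: λ₀ = -87°, k₀ = 0.9996, false easting 500000 m.
Meridian distance M = (N − FN)/k₀ = 3686721.2 m.
Inverse transverse Mercator on WGS84 gives φ = 33.27560021°, λ = -84.23709984°.

lat 33.275600°, lon -84.237100°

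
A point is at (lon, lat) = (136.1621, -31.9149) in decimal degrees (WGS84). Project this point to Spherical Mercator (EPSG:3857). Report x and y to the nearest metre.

Web Mercator is spherical with R = a = 6378137 m.
x = R·λ = 6378137 × 2.376476961 = 15157495.637 m.
y = R·ln tan(π/4 + φ/2) = 6378137 × -0.588282300 = -3752145.106 m.

x 15157496 m, y -3752145 m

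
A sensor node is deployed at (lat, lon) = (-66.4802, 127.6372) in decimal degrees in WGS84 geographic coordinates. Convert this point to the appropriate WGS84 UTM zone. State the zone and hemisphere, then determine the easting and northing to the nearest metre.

Zone 52S: E 439316 m, N 2625902 m

Longitude 127.6372° lies in the 6° band [126°, 132°), giving zone 52; latitude is south of the equator, so 52S.
Zone 52 central meridian λ₀ = 6×52 − 183 = 129°; Δλ = -1.3628°.
Transverse Mercator on WGS84 with k₀ = 0.9996 gives E = 439316.310 m, N = 2625902.050 m.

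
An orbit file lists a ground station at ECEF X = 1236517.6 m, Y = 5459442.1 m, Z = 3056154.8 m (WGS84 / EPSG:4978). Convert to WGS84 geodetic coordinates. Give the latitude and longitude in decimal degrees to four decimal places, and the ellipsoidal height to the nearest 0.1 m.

λ = atan2(Y, X) = 77.23829997°; p = √(X²+Y²) = 5597721.3 m.
Bowring's method on WGS84 (a = 6378137 m, b = 6356752.314 m) gives φ = 28.79500045°, h = 4454.106 m.

lat 28.7950°, lon 77.2383°, h 4454.1 m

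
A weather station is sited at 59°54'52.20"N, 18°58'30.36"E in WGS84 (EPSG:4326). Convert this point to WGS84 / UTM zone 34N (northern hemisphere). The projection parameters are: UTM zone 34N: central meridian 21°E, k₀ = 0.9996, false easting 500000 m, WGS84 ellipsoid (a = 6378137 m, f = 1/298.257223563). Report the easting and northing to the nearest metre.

E 386776 m, N 6643621 m

Zone 34 central meridian λ₀ = 6×34 − 183 = 21°; Δλ = -2.0249°.
Transverse Mercator on WGS84 with k₀ = 0.9996 gives E = 386776.187 m, N = 6643620.773 m.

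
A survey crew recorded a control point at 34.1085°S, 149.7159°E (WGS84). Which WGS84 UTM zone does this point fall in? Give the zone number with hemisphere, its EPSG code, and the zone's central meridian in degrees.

Zone 55S (EPSG:32755), central meridian 147°

UTM zone = ⌊(λ + 180)/6⌋ + 1; 149.7159° ∈ [144°, 150°) → zone 55.
Hemisphere: S (φ < 0).
Central meridian λ₀ = 6×55 − 183 = 147°.
EPSG code: 32755.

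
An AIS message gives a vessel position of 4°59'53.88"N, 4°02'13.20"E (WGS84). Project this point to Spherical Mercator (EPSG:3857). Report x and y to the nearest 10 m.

x 449400 m, y 557120 m

Web Mercator is spherical with R = a = 6378137 m.
x = R·λ = 6378137 × 0.070458942 = 449396.784 m.
y = R·ln tan(π/4 + φ/2) = 6378137 × 0.087347652 = 557115.292 m.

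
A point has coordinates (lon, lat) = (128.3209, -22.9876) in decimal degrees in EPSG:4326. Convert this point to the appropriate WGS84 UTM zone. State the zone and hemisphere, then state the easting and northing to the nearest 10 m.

Longitude 128.3209° lies in the 6° band [126°, 132°), giving zone 52; latitude is south of the equator, so 52S.
Zone 52 central meridian λ₀ = 6×52 − 183 = 129°; Δλ = -0.6791°.
Transverse Mercator on WGS84 with k₀ = 0.9996 gives E = 430397.299 m, N = 7457691.818 m.

Zone 52S: E 430400 m, N 7457690 m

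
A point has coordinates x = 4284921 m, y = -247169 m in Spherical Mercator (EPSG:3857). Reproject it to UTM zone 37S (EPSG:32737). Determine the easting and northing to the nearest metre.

Web Mercator inverse (R = 6378137 m) → φ = -2.21980137°, λ = 38.49210026°.
UTM 37S forward: E = 443524.859 m, N = 9754634.324 m.

E 443525 m, N 9754634 m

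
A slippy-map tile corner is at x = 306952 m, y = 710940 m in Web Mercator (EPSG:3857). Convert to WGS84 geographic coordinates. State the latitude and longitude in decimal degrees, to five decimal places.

R = 6378137 m. λ = x/R = 2.75739673°.
φ = 2·arctan(exp(y/R)) − 90° = 2·arctan(1.11791) − 90° = 6.37329882°.

lat 6.37330°, lon 2.75740°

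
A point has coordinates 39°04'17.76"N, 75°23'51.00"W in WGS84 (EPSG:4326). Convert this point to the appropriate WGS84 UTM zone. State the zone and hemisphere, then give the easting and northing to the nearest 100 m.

Zone 18N: E 465600 m, N 4324800 m

Longitude -75.3975° lies in the 6° band [-78°, -72°), giving zone 18; latitude is north of the equator, so 18N.
Zone 18 central meridian λ₀ = 6×18 − 183 = -75°; Δλ = -0.3975°.
Transverse Mercator on WGS84 with k₀ = 0.9996 gives E = 465614.438 m, N = 4324797.342 m.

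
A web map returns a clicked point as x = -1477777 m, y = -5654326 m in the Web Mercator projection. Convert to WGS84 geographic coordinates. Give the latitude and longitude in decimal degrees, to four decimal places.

lat -45.2080°, lon -13.2751°

R = 6378137 m. λ = x/R = -13.27509666°.
φ = 2·arctan(exp(y/R)) − 90° = 2·arctan(0.41209) − 90° = -45.20799694°.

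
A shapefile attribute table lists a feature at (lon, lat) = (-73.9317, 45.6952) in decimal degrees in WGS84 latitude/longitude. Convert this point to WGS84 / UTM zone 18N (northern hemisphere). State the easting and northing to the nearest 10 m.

E 583170 m, N 5060740 m

Zone 18 central meridian λ₀ = 6×18 − 183 = -75°; Δλ = +1.0683°.
Transverse Mercator on WGS84 with k₀ = 0.9996 gives E = 583173.864 m, N = 5060737.966 m.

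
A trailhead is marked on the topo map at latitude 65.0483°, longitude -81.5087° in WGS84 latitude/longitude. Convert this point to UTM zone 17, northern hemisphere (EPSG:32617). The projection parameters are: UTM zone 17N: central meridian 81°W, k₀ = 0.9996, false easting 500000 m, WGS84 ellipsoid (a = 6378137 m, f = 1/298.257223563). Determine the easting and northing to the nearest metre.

Zone 17 central meridian λ₀ = 6×17 − 183 = -81°; Δλ = -0.5087°.
Transverse Mercator on WGS84 with k₀ = 0.9996 gives E = 476054.932 m, N = 7213933.916 m.

E 476055 m, N 7213934 m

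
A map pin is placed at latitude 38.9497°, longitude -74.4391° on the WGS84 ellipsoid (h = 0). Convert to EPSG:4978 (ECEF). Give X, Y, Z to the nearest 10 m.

WGS84: a = 6378137 m, e² = 0.006694380; N(φ) = a/√(1−e²sin²φ) = 6386590.529 m.
X = (N+h)·cosφ·cosλ = 1332416.672 m; Y = (N+h)·cosφ·sinλ = -4784784.358 m; Z = (N(1−e²)+h)·sinφ = 3987975.855 m.

X 1332420 m, Y -4784780 m, Z 3987980 m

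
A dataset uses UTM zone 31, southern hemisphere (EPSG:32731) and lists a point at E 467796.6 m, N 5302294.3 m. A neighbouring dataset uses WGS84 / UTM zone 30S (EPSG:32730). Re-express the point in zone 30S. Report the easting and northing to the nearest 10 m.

E 961400 m, N 5287110 m

UTM 31S → geographic: φ = -42.43100002°, λ = 2.60850010°.
UTM 30S (λ₀ = -3°) forward: E = 961401.558 m, N = 5287106.402 m.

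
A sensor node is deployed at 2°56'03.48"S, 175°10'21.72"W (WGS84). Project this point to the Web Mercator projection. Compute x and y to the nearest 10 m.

x -19500140 m, y -326790 m

Web Mercator is spherical with R = a = 6378137 m.
x = R·λ = 6378137 × -3.057340375 = -19500135.765 m.
y = R·ln tan(π/4 + φ/2) = 6378137 × -0.051235598 = -326787.662 m.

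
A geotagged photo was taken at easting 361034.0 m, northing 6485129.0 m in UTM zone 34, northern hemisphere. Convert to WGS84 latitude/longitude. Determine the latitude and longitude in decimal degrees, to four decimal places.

lat 58.4846°, lon 18.6164°

Zone 34N: λ₀ = 21°, k₀ = 0.9996, false easting 500000 m.
Meridian distance M = (N − FN)/k₀ = 6487724.1 m.
Inverse transverse Mercator on WGS84 gives φ = 58.48459968°, λ = 18.61640038°.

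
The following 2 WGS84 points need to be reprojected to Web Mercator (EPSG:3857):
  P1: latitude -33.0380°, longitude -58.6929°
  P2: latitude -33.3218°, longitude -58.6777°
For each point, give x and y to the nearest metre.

Web Mercator: x = R·λ, y = R·ln tan(π/4+φ/2), R = 6378137 m.
P1 (-33.0380°, -58.6929°) → (-6533663.741, -3900348.915) m.
P2 (-33.3218°, -58.6777°) → (-6531971.685, -3938095.843) m.

P1: x -6533664 m, y -3900349 m; P2: x -6531972 m, y -3938096 m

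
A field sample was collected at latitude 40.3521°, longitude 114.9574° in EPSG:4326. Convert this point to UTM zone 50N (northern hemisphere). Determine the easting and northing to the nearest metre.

E 326537 m, N 4468841 m

Zone 50 central meridian λ₀ = 6×50 − 183 = 117°; Δλ = -2.0426°.
Transverse Mercator on WGS84 with k₀ = 0.9996 gives E = 326537.094 m, N = 4468840.536 m.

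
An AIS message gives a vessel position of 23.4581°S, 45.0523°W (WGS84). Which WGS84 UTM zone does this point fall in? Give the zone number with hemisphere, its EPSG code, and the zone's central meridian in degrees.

UTM zone = ⌊(λ + 180)/6⌋ + 1; -45.0523° ∈ [-48°, -42°) → zone 23.
Hemisphere: S (φ < 0).
Central meridian λ₀ = 6×23 − 183 = -45°.
EPSG code: 32723.

Zone 23S (EPSG:32723), central meridian -45°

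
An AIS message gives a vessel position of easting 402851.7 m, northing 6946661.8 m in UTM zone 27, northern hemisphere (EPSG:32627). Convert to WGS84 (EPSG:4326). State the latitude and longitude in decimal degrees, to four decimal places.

lat 62.6378°, lon -22.8947°

Zone 27N: λ₀ = -21°, k₀ = 0.9996, false easting 500000 m.
Meridian distance M = (N − FN)/k₀ = 6949441.6 m.
Inverse transverse Mercator on WGS84 gives φ = 62.63780040°, λ = -22.89470070°.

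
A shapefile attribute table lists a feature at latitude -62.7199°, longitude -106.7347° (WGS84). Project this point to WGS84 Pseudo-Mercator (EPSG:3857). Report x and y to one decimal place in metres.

Web Mercator is spherical with R = a = 6378137 m.
x = R·λ = 6378137 × -1.862871941 = -11881652.454 m.
y = R·ln tan(π/4 + φ/2) = 6378137 × -1.416071319 = -9031896.877 m.

x -11881652.5 m, y -9031896.9 m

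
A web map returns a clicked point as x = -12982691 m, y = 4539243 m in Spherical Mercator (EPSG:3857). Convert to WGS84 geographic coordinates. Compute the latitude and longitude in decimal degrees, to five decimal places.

lat 37.71500°, lon -116.62550°

R = 6378137 m. λ = x/R = -116.62549754°.
φ = 2·arctan(exp(y/R)) − 90° = 2·arctan(2.03743) − 90° = 37.71500187°.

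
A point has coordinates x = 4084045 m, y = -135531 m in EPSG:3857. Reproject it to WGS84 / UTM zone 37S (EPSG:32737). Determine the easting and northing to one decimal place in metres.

Web Mercator inverse (R = 6378137 m) → φ = -1.21740407°, λ = 36.68760045°.
UTM 37S forward: E = 242675.244 m, N = 9865329.698 m.

E 242675.2 m, N 9865329.7 m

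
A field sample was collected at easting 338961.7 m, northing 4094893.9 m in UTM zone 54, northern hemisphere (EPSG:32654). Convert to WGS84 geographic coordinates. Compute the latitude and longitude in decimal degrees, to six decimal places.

Zone 54N: λ₀ = 141°, k₀ = 0.9996, false easting 500000 m.
Meridian distance M = (N − FN)/k₀ = 4096532.5 m.
Inverse transverse Mercator on WGS84 gives φ = 36.98640031°, λ = 139.19050027°.

lat 36.986400°, lon 139.190500°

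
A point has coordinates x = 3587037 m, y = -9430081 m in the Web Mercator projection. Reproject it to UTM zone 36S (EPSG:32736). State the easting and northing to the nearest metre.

Web Mercator inverse (R = 6378137 m) → φ = -64.31449933°, λ = 32.22290162°.
UTM 36S forward: E = 462418.945 m, N = 2867709.872 m.

E 462419 m, N 2867710 m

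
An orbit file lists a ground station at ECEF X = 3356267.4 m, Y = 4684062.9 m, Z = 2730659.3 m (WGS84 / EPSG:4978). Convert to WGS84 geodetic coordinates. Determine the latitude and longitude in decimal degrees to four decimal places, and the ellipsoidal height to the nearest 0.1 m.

λ = atan2(Y, X) = 54.37730025°; p = √(X²+Y²) = 5762375.9 m.
Bowring's method on WGS84 (a = 6378137 m, b = 6356752.314 m) gives φ = 25.50439974°, h = 2435.864 m.

lat 25.5044°, lon 54.3773°, h 2435.9 m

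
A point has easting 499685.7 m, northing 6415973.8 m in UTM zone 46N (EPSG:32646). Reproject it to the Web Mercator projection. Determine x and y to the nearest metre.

x 10352123 m, y 7943324 m

Unproject from UTM 46N (λ₀ = 93°) → φ = 57.88560018°, λ = 92.99469962°.
Web Mercator (R = 6378137 m): x = 10352122.608 m, y = 7943324.001 m.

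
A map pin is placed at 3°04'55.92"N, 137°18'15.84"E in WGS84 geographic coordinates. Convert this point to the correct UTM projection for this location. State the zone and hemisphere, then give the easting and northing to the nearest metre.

Zone 53N: E 756123 m, N 340956 m

Longitude 137.3044° lies in the 6° band [132°, 138°), giving zone 53; latitude is north of the equator, so 53N.
Zone 53 central meridian λ₀ = 6×53 − 183 = 135°; Δλ = +2.3044°.
Transverse Mercator on WGS84 with k₀ = 0.9996 gives E = 756122.692 m, N = 340956.057 m.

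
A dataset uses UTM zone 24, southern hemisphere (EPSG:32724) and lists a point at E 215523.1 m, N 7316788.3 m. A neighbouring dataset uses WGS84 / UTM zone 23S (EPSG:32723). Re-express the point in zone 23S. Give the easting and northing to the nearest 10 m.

UTM 24S → geographic: φ = -24.23600021°, λ = -41.80130011°.
UTM 23S (λ₀ = -45°) forward: E = 824859.796 m, N = 7315919.518 m.

E 824860 m, N 7315920 m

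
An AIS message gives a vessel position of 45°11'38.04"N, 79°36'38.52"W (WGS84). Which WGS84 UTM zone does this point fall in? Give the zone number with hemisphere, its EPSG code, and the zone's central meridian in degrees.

Zone 17N (EPSG:32617), central meridian -81°

UTM zone = ⌊(λ + 180)/6⌋ + 1; -79.6107° ∈ [-84°, -78°) → zone 17.
Hemisphere: N (φ ≥ 0).
Central meridian λ₀ = 6×17 − 183 = -81°.
EPSG code: 32617.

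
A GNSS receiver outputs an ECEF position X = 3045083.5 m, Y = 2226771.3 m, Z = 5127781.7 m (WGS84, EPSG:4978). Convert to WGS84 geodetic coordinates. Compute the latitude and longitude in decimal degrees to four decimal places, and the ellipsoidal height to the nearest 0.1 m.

λ = atan2(Y, X) = 36.17679998°; p = √(X²+Y²) = 3772405.6 m.
Bowring's method on WGS84 (a = 6378137 m, b = 6356752.314 m) gives φ = 53.84230032°, h = 1702.407 m.

lat 53.8423°, lon 36.1768°, h 1702.4 m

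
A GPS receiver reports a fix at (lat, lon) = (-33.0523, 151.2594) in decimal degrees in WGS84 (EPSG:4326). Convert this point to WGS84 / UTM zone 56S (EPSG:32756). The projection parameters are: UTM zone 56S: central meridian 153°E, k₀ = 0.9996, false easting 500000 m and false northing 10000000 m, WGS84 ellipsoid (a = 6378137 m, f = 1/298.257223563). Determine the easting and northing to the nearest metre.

E 337486 m, N 6341568 m

Zone 56 central meridian λ₀ = 6×56 − 183 = 153°; Δλ = -1.7406°.
Transverse Mercator on WGS84 with k₀ = 0.9996 gives E = 337486.193 m, N = 6341568.456 m.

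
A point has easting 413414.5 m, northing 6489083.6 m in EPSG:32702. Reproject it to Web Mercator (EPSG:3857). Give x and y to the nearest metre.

x -19137379 m, y -3727973 m

Unproject from UTM 2S (λ₀ = -171°) → φ = -31.73039969°, λ = -171.91400004°.
Web Mercator (R = 6378137 m): x = -19137378.944 m, y = -3727973.193 m.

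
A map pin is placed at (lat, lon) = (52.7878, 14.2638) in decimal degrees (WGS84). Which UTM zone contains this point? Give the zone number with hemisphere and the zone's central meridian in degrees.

Zone 33N, central meridian 15°

UTM zone = ⌊(λ + 180)/6⌋ + 1; 14.2638° ∈ [12°, 18°) → zone 33.
Hemisphere: N (φ ≥ 0).
Central meridian λ₀ = 6×33 − 183 = 15°.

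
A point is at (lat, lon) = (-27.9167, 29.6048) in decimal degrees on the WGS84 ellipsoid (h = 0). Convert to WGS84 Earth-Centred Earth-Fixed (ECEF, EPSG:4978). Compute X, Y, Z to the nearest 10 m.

WGS84: a = 6378137 m, e² = 0.006694380; N(φ) = a/√(1−e²sin²φ) = 6382821.809 m.
X = (N+h)·cosφ·cosλ = 4903759.526 m; Y = (N+h)·cosφ·sinλ = 2786266.545 m; Z = (N(1−e²)+h)·sinφ = -2968351.460 m.

X 4903760 m, Y 2786270 m, Z -2968350 m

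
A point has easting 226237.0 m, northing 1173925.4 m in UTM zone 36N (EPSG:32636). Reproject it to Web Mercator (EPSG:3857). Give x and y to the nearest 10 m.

Unproject from UTM 36N (λ₀ = 33°) → φ = 10.60970013°, λ = 30.49800032°.
Web Mercator (R = 6378137 m): x = 3395021.866 m, y = 1187874.553 m.

x 3395020 m, y 1187870 m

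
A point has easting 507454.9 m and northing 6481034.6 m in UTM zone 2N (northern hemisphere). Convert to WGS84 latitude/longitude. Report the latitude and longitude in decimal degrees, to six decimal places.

lat 58.469900°, lon -170.872201°

Zone 2N: λ₀ = -171°, k₀ = 0.9996, false easting 500000 m.
Meridian distance M = (N − FN)/k₀ = 6483628.1 m.
Inverse transverse Mercator on WGS84 gives φ = 58.46989992°, λ = -170.87220066°.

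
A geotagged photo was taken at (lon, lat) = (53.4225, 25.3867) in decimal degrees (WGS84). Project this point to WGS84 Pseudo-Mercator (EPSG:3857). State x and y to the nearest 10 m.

Web Mercator is spherical with R = a = 6378137 m.
x = R·λ = 6378137 × 0.932398520 = 5946965.497 m.
y = R·ln tan(π/4 + φ/2) = 6378137 × 0.458334035 = 2923317.267 m.

x 5946970 m, y 2923320 m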